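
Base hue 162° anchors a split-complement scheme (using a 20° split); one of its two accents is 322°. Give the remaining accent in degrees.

2°

Split-complementary hues sit 20° either side of the complement.
Complement of the base 162°: 162 + 180 = 342°
The given accent 322° is 20° one side of 342°; the other accent sits 20° the other side: 342 + 20 = 362 → 362 − 360 = 2°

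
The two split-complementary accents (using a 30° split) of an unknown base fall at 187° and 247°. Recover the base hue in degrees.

37°

The accents sit 30° either side of the complement, so the complement is their short-arc midpoint on the wheel.
Short-arc midpoint of 187° and 247°: 217°.
Base is 180° from the complement: 217 − 180 = 37°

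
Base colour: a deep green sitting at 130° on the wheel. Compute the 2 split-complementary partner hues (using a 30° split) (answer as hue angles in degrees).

Complement of 130°: 130 + 180 = 310°
310 − 30 = 280°
310 + 30 = 340°

280° and 340°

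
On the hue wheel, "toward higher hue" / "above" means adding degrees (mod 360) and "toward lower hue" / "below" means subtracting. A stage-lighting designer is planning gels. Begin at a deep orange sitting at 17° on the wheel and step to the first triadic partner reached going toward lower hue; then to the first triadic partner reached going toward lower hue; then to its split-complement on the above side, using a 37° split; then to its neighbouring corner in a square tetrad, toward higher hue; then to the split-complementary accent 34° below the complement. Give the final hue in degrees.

230°

triadic ↓ −120°: 17 − 120 = -103 → -103 + 360 = 257°
triadic ↓ −120°: 257 − 120 = 137°
split-comp 37° ↑ +217°: 137 + 217 = 354°
square ↑ +90°: 354 + 90 = 444 → 444 − 360 = 84°
split-comp 34° ↓ +146°: 84 + 146 = 230°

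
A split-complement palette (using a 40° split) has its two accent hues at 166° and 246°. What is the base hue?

26°

The accents sit 40° either side of the complement, so the complement is their short-arc midpoint on the wheel.
Short-arc midpoint of 166° and 246°: 206°.
Base is 180° from the complement: 206 − 180 = 26°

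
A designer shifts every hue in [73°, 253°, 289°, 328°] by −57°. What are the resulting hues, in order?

16°, 196°, 232°, 271°

73 − 57 = 16°
253 − 57 = 196°
289 − 57 = 232°
328 − 57 = 271°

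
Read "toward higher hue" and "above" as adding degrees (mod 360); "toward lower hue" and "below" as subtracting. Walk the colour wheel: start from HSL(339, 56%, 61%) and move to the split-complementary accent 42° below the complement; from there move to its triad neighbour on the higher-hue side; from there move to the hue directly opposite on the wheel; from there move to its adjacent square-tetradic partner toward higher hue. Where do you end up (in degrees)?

+138° (split-comp 42° ↓): 339 + 138 = 477 → 477 − 360 = 117°
+120° (triadic ↑): 117 + 120 = 237°
+180° (complement): 237 + 180 = 417 → 417 − 360 = 57°
+90° (square ↑): 57 + 90 = 147°

147°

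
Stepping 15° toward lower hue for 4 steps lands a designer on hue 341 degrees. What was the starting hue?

4 steps of 15° (toward lower hue) give a net shift of −60°.
Start = end − shift: 341 + 60 = 401 → 401 − 360 = 41°

41°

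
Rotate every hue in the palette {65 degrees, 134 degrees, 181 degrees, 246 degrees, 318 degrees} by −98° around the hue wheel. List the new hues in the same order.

65 − 98 = -33 → -33 + 360 = 327°
134 − 98 = 36°
181 − 98 = 83°
246 − 98 = 148°
318 − 98 = 220°

327°, 36°, 83°, 148°, 220°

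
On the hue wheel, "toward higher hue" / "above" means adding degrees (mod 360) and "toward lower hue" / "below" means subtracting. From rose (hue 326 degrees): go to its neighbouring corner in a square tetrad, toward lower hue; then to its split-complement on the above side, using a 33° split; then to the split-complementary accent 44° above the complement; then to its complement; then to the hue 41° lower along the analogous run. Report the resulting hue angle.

92°

326 − 90 = 236°   (square ↓)
236 + 213 = 449 → 449 − 360 = 89°   (split-comp 33° ↑)
89 + 224 = 313°   (split-comp 44° ↑)
313 + 180 = 493 → 493 − 360 = 133°   (complement)
133 − 41 = 92°   (analog 41° ↓)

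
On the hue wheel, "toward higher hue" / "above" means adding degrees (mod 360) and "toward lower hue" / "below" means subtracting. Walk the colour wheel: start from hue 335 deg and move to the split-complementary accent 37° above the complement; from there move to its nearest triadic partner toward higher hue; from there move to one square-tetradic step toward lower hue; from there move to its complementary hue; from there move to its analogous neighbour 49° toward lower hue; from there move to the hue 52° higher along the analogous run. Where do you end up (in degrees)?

split-comp 37° ↑ +217°: 335 + 217 = 552 → 552 − 360 = 192°
triadic ↑ +120°: 192 + 120 = 312°
square ↓ −90°: 312 − 90 = 222°
complement +180°: 222 + 180 = 402 → 402 − 360 = 42°
analog 49° ↓ −49°: 42 − 49 = -7 → -7 + 360 = 353°
analog 52° ↑ +52°: 353 + 52 = 405 → 405 − 360 = 45°

45°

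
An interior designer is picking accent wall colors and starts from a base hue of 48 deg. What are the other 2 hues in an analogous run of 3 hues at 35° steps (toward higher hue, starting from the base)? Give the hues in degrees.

48 + 35 = 83°
48 + 70 = 118°

83° and 118°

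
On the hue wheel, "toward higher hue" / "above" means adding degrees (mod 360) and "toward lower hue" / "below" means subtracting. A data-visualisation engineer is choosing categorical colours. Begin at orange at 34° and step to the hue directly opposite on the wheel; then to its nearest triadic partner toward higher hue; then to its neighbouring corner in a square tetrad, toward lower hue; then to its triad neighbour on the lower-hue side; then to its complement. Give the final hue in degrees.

+180° (complement): 34 + 180 = 214°
+120° (triadic ↑): 214 + 120 = 334°
−90° (square ↓): 334 − 90 = 244°
−120° (triadic ↓): 244 − 120 = 124°
+180° (complement): 124 + 180 = 304°

304°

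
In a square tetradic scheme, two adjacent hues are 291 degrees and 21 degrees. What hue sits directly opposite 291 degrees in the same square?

A square tetradic scheme places four hues 90° apart; opposite corners are 180° apart.
291 + 180 = 471 → 471 − 360 = 111°

111°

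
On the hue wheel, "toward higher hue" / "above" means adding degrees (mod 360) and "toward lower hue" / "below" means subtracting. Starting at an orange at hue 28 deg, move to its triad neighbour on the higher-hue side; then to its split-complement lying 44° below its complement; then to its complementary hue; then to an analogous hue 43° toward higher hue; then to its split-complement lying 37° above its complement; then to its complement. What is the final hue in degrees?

184°

+120° (triadic ↑): 28 + 120 = 148°
+136° (split-comp 44° ↓): 148 + 136 = 284°
+180° (complement): 284 + 180 = 464 → 464 − 360 = 104°
+43° (analog 43° ↑): 104 + 43 = 147°
+217° (split-comp 37° ↑): 147 + 217 = 364 → 364 − 360 = 4°
+180° (complement): 4 + 180 = 184°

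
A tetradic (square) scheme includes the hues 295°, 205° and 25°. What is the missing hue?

A square tetradic scheme places four hues every 90°.
The full set through 25° is {25°, 115°, 205°, 295°}.
Given {25°, 205°, 295°}, the missing hue is 115°.

115°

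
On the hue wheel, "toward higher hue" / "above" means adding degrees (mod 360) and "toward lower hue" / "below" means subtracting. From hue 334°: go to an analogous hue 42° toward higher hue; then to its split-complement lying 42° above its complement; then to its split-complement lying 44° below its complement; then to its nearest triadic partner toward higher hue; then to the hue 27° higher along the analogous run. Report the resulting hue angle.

analog 42° ↑ +42°: 334 + 42 = 376 → 376 − 360 = 16°
split-comp 42° ↑ +222°: 16 + 222 = 238°
split-comp 44° ↓ +136°: 238 + 136 = 374 → 374 − 360 = 14°
triadic ↑ +120°: 14 + 120 = 134°
analog 27° ↑ +27°: 134 + 27 = 161°

161°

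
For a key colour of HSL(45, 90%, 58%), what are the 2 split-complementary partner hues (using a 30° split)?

Split-complementary hues sit 30° either side of the complement.
Complement of 45 degrees: 45 + 180 = 225°
225 − 30 = 195°
225 + 30 = 255°

195° and 255°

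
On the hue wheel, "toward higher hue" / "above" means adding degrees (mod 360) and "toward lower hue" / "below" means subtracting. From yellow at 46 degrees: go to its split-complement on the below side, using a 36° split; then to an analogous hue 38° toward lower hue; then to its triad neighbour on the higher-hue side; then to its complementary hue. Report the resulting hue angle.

split-comp 36° ↓ +144°: 46 + 144 = 190°
analog 38° ↓ −38°: 190 − 38 = 152°
triadic ↑ +120°: 152 + 120 = 272°
complement +180°: 272 + 180 = 452 → 452 − 360 = 92°

92°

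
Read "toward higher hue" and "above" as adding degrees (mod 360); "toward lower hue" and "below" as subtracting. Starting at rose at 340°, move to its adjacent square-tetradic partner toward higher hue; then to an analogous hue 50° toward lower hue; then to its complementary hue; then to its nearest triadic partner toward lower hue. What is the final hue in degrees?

80°

340 + 90 = 430 → 430 − 360 = 70°   (square ↑)
70 − 50 = 20°   (analog 50° ↓)
20 + 180 = 200°   (complement)
200 − 120 = 80°   (triadic ↓)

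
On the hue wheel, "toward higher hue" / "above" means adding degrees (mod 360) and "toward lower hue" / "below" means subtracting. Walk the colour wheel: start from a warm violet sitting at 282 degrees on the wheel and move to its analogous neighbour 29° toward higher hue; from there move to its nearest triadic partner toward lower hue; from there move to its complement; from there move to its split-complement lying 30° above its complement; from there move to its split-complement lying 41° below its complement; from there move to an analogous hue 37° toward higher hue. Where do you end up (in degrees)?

282 + 29 = 311°   (analog 29° ↑)
311 − 120 = 191°   (triadic ↓)
191 + 180 = 371 → 371 − 360 = 11°   (complement)
11 + 210 = 221°   (split-comp 30° ↑)
221 + 139 = 360 → 360 − 360 = 0°   (split-comp 41° ↓)
0 + 37 = 37°   (analog 37° ↑)

37°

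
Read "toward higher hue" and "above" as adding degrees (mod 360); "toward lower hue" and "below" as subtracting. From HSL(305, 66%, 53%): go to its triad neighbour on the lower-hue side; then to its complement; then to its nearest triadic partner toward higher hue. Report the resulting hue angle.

125°

triadic ↓ −120°: 305 − 120 = 185°
complement +180°: 185 + 180 = 365 → 365 − 360 = 5°
triadic ↑ +120°: 5 + 120 = 125°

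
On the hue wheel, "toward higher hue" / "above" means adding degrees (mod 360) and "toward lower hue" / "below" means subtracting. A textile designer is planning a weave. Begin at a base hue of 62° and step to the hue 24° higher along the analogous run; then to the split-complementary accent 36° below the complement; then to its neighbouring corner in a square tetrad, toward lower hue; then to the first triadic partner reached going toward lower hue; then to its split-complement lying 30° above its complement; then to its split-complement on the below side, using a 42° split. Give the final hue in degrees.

62 + 24 = 86°   (analog 24° ↑)
86 + 144 = 230°   (split-comp 36° ↓)
230 − 90 = 140°   (square ↓)
140 − 120 = 20°   (triadic ↓)
20 + 210 = 230°   (split-comp 30° ↑)
230 + 138 = 368 → 368 − 360 = 8°   (split-comp 42° ↓)

8°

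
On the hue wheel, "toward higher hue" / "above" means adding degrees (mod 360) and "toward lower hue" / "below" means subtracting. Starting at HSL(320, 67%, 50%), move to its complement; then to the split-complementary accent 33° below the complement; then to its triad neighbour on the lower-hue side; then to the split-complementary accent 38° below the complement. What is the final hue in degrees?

+180° (complement): 320 + 180 = 500 → 500 − 360 = 140°
+147° (split-comp 33° ↓): 140 + 147 = 287°
−120° (triadic ↓): 287 − 120 = 167°
+142° (split-comp 38° ↓): 167 + 142 = 309°

309°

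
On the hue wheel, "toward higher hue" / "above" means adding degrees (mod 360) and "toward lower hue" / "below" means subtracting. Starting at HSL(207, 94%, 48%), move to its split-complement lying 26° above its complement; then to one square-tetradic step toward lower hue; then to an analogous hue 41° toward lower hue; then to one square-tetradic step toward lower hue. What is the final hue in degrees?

207 + 206 = 413 → 413 − 360 = 53°   (split-comp 26° ↑)
53 − 90 = -37 → -37 + 360 = 323°   (square ↓)
323 − 41 = 282°   (analog 41° ↓)
282 − 90 = 192°   (square ↓)

192°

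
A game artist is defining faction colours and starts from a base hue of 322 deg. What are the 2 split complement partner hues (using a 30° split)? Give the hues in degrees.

Split-complementary hues sit 30° either side of the complement.
Complement of 322 deg: 322 + 180 = 502 → 502 − 360 = 142°
142 − 30 = 112°
142 + 30 = 172°

112° and 172°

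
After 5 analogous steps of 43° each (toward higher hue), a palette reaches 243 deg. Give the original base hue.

28°

5 steps of 43° (toward higher hue) give a net shift of +215°.
Start = end − shift: 243 − 215 = 28°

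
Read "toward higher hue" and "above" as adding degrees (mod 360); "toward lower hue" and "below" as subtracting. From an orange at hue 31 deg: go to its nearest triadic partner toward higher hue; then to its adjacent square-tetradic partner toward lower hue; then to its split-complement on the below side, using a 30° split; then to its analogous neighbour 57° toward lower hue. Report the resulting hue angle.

31 + 120 = 151°   (triadic ↑)
151 − 90 = 61°   (square ↓)
61 + 150 = 211°   (split-comp 30° ↓)
211 − 57 = 154°   (analog 57° ↓)

154°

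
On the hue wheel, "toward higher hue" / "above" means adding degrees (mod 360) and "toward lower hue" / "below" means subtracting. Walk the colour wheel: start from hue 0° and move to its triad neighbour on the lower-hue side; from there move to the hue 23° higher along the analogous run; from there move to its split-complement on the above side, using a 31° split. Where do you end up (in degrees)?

triadic ↓ −120°: 0 − 120 = -120 → -120 + 360 = 240°
analog 23° ↑ +23°: 240 + 23 = 263°
split-comp 31° ↑ +211°: 263 + 211 = 474 → 474 − 360 = 114°

114°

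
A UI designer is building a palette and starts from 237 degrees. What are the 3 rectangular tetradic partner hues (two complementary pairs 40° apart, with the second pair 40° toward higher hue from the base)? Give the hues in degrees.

A rectangular tetradic uses two complementary pairs 40° apart: offsets 0°, 40°, 180°, 220°.
237 + 40 = 277°
237 + 180 = 417 → 417 − 360 = 57°
237 + 220 = 457 → 457 − 360 = 97°

277°, 57° and 97°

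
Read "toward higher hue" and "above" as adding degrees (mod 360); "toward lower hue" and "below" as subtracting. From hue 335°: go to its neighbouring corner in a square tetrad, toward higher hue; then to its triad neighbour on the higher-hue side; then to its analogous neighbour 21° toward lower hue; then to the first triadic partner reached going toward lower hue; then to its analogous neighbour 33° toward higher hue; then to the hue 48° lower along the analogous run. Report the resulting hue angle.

335 + 90 = 425 → 425 − 360 = 65°   (square ↑)
65 + 120 = 185°   (triadic ↑)
185 − 21 = 164°   (analog 21° ↓)
164 − 120 = 44°   (triadic ↓)
44 + 33 = 77°   (analog 33° ↑)
77 − 48 = 29°   (analog 48° ↓)

29°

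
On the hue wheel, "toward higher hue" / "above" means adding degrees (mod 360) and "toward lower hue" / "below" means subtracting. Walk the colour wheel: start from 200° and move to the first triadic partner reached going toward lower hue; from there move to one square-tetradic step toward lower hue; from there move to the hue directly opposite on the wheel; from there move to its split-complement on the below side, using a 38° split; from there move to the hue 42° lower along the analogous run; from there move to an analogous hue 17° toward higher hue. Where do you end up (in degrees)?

triadic ↓ −120°: 200 − 120 = 80°
square ↓ −90°: 80 − 90 = -10 → -10 + 360 = 350°
complement +180°: 350 + 180 = 530 → 530 − 360 = 170°
split-comp 38° ↓ +142°: 170 + 142 = 312°
analog 42° ↓ −42°: 312 − 42 = 270°
analog 17° ↑ +17°: 270 + 17 = 287°

287°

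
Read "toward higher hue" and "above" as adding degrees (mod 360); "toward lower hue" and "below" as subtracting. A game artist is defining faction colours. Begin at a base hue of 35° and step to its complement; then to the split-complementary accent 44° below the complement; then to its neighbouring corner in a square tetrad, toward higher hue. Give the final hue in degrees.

81°

35 + 180 = 215°   (complement)
215 + 136 = 351°   (split-comp 44° ↓)
351 + 90 = 441 → 441 − 360 = 81°   (square ↑)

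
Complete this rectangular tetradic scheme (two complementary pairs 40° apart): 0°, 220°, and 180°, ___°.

A rectangular tetradic uses two complementary pairs 40° apart: offsets 0°, 40°, 180°, 220°.
Among {0°, 180°, 220°}, 0° and 180° are a 180° pair.
The remaining hue 220° needs its own complement: 220 + 180 = 400 → 400 − 360 = 40°

40°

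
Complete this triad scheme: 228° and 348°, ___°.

108°

A triad places three hues 120° apart.
The full set through 228° is {108°, 228°, 348°}.
Given {228°, 348°}, the missing hue is 108°.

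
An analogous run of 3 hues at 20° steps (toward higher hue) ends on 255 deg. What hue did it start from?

215°

2 steps of 20° (toward higher hue) give a net shift of +40°.
Start = end − shift: 255 − 40 = 215°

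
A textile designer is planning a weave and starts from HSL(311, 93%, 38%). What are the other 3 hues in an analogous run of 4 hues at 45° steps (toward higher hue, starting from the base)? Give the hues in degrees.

356°, 41°, 86°

Analogous hues sit every 45° along the wheel.
311 + 45 = 356°
311 + 90 = 401 → 401 − 360 = 41°
311 + 135 = 446 → 446 − 360 = 86°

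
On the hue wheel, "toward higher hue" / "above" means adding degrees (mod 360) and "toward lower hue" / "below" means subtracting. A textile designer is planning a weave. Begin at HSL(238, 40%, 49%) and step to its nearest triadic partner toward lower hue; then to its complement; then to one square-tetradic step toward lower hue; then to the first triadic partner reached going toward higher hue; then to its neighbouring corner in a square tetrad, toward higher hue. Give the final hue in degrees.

238 − 120 = 118°   (triadic ↓)
118 + 180 = 298°   (complement)
298 − 90 = 208°   (square ↓)
208 + 120 = 328°   (triadic ↑)
328 + 90 = 418 → 418 − 360 = 58°   (square ↑)

58°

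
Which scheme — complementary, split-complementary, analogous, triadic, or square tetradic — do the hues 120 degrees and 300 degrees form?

complementary

Sort the hues: 120°, 300°.
Successive gaps around the wheel: 180°, 180°.
Two hues 180° apart are complementary.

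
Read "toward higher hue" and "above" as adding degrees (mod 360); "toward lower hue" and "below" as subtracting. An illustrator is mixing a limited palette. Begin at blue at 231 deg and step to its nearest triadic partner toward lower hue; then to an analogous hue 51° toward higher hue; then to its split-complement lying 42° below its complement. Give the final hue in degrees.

231 − 120 = 111°   (triadic ↓)
111 + 51 = 162°   (analog 51° ↑)
162 + 138 = 300°   (split-comp 42° ↓)

300°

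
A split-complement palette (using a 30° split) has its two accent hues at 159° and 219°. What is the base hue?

9°

The accents sit 30° either side of the complement, so the complement is their short-arc midpoint on the wheel.
Short-arc midpoint of 159° and 219°: 189°.
Base is 180° from the complement: 189 − 180 = 9°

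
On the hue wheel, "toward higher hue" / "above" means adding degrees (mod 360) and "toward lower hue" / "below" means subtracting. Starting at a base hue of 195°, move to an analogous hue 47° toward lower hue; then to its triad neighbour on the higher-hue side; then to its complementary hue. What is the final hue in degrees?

88°

−47° (analog 47° ↓): 195 − 47 = 148°
+120° (triadic ↑): 148 + 120 = 268°
+180° (complement): 268 + 180 = 448 → 448 − 360 = 88°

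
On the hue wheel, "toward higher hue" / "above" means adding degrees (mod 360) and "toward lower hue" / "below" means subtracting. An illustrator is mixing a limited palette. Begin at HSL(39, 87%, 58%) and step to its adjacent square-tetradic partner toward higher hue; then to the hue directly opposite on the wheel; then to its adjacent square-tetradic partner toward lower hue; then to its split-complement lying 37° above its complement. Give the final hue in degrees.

76°

+90° (square ↑): 39 + 90 = 129°
+180° (complement): 129 + 180 = 309°
−90° (square ↓): 309 − 90 = 219°
+217° (split-comp 37° ↑): 219 + 217 = 436 → 436 − 360 = 76°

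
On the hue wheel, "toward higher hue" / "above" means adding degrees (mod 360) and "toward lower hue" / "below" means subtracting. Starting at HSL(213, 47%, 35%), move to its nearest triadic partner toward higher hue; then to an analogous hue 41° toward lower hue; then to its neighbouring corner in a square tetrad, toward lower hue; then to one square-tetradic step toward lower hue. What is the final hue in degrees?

112°

213 + 120 = 333°   (triadic ↑)
333 − 41 = 292°   (analog 41° ↓)
292 − 90 = 202°   (square ↓)
202 − 90 = 112°   (square ↓)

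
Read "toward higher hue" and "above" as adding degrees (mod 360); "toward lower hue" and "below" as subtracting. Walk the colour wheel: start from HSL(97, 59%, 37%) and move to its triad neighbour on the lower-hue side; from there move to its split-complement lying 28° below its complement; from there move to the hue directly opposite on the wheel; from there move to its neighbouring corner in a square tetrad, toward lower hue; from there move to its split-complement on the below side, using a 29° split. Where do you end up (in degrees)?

97 − 120 = -23 → -23 + 360 = 337°   (triadic ↓)
337 + 152 = 489 → 489 − 360 = 129°   (split-comp 28° ↓)
129 + 180 = 309°   (complement)
309 − 90 = 219°   (square ↓)
219 + 151 = 370 → 370 − 360 = 10°   (split-comp 29° ↓)

10°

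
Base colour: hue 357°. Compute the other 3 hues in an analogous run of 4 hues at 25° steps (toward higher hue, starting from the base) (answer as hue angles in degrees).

22°, 47° and 72°

Analogous hues sit every 25° along the wheel.
357 + 25 = 382 → 382 − 360 = 22°
357 + 50 = 407 → 407 − 360 = 47°
357 + 75 = 432 → 432 − 360 = 72°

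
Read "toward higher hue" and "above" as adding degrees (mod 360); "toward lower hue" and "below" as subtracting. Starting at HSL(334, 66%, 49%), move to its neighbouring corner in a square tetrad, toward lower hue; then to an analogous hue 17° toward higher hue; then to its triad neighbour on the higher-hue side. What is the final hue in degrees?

21°

334 − 90 = 244°   (square ↓)
244 + 17 = 261°   (analog 17° ↑)
261 + 120 = 381 → 381 − 360 = 21°   (triadic ↑)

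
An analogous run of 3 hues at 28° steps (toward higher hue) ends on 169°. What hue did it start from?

113°

2 steps of 28° (toward higher hue) give a net shift of +56°.
Start = end − shift: 169 − 56 = 113°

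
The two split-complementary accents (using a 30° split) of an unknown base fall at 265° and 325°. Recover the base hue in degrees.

The accents sit 30° either side of the complement, so the complement is their short-arc midpoint on the wheel.
Short-arc midpoint of 265° and 325°: 295°.
Base is 180° from the complement: 295 − 180 = 115°

115°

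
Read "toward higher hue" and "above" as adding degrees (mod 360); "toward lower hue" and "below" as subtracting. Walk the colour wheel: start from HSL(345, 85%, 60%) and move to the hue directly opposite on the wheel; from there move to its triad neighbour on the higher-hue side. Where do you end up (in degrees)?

+180° (complement): 345 + 180 = 525 → 525 − 360 = 165°
+120° (triadic ↑): 165 + 120 = 285°

285°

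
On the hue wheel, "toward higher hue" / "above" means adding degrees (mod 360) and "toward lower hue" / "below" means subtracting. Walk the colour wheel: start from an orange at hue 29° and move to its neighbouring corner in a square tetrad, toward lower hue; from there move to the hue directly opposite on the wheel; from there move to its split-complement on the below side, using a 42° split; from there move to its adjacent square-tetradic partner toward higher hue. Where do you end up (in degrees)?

−90° (square ↓): 29 − 90 = -61 → -61 + 360 = 299°
+180° (complement): 299 + 180 = 479 → 479 − 360 = 119°
+138° (split-comp 42° ↓): 119 + 138 = 257°
+90° (square ↑): 257 + 90 = 347°

347°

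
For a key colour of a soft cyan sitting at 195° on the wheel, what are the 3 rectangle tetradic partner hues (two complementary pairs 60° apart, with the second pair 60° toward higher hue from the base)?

255°, 15°, 75°

A rectangular tetradic uses two complementary pairs 60° apart: offsets 0°, 60°, 180°, 240°.
195 + 60 = 255°
195 + 180 = 375 → 375 − 360 = 15°
195 + 240 = 435 → 435 − 360 = 75°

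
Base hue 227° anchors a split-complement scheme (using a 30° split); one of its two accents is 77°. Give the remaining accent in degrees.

17°

Split-complementary hues sit 30° either side of the complement.
Complement of the base 227°: 227 + 180 = 407 → 407 − 360 = 47°
The given accent 77° is 30° one side of 47°; the other accent sits 30° the other side: 47 − 30 = 17°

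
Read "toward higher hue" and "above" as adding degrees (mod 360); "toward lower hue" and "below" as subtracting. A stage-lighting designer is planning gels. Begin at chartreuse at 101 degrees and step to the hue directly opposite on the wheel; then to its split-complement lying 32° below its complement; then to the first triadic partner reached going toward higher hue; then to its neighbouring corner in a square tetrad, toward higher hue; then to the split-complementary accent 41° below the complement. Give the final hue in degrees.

+180° (complement): 101 + 180 = 281°
+148° (split-comp 32° ↓): 281 + 148 = 429 → 429 − 360 = 69°
+120° (triadic ↑): 69 + 120 = 189°
+90° (square ↑): 189 + 90 = 279°
+139° (split-comp 41° ↓): 279 + 139 = 418 → 418 − 360 = 58°

58°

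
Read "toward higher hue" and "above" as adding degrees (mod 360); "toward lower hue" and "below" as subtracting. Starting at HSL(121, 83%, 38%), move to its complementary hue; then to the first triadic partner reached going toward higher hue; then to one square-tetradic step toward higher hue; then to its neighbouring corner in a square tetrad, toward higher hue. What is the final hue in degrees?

+180° (complement): 121 + 180 = 301°
+120° (triadic ↑): 301 + 120 = 421 → 421 − 360 = 61°
+90° (square ↑): 61 + 90 = 151°
+90° (square ↑): 151 + 90 = 241°

241°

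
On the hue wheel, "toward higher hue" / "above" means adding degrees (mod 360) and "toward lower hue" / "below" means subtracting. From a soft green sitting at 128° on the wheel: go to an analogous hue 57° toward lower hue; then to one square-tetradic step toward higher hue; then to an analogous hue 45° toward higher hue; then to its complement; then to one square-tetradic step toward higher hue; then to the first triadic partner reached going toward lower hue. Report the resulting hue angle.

356°

analog 57° ↓ −57°: 128 − 57 = 71°
square ↑ +90°: 71 + 90 = 161°
analog 45° ↑ +45°: 161 + 45 = 206°
complement +180°: 206 + 180 = 386 → 386 − 360 = 26°
square ↑ +90°: 26 + 90 = 116°
triadic ↓ −120°: 116 − 120 = -4 → -4 + 360 = 356°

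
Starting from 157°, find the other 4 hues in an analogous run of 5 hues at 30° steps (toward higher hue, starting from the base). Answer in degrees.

187°, 217°, 247° and 277°

Analogous hues sit every 30° along the wheel.
157 + 30 = 187°
157 + 60 = 217°
157 + 90 = 247°
157 + 120 = 277°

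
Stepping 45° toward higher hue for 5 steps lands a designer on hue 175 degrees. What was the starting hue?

5 steps of 45° (toward higher hue) give a net shift of +225°.
Start = end − shift: 175 − 225 = -50 → -50 + 360 = 310°

310°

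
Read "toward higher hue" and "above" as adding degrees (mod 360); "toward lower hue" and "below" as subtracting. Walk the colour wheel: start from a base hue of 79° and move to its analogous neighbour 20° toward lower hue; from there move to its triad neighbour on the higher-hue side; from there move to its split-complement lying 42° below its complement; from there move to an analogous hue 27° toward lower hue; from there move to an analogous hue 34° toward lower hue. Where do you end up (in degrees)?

analog 20° ↓ −20°: 79 − 20 = 59°
triadic ↑ +120°: 59 + 120 = 179°
split-comp 42° ↓ +138°: 179 + 138 = 317°
analog 27° ↓ −27°: 317 − 27 = 290°
analog 34° ↓ −34°: 290 − 34 = 256°

256°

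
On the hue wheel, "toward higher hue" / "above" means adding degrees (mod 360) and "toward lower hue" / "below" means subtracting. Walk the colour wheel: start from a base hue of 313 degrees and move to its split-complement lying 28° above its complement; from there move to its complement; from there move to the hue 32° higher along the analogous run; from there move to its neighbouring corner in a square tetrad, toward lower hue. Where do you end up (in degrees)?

283°

313 + 208 = 521 → 521 − 360 = 161°   (split-comp 28° ↑)
161 + 180 = 341°   (complement)
341 + 32 = 373 → 373 − 360 = 13°   (analog 32° ↑)
13 − 90 = -77 → -77 + 360 = 283°   (square ↓)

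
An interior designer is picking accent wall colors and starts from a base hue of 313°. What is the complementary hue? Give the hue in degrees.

133°

The complement sits 180° across the wheel.
313 + 180 = 493 → 493 − 360 = 133°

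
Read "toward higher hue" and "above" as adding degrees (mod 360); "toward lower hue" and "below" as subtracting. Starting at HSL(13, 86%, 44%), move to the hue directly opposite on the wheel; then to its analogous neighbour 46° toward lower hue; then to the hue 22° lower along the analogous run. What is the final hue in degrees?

13 + 180 = 193°   (complement)
193 − 46 = 147°   (analog 46° ↓)
147 − 22 = 125°   (analog 22° ↓)

125°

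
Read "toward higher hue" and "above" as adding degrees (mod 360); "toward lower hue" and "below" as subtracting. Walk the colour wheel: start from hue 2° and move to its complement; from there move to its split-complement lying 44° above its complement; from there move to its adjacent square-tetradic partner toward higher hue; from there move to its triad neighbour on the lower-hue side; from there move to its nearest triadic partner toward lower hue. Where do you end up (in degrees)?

256°

2 + 180 = 182°   (complement)
182 + 224 = 406 → 406 − 360 = 46°   (split-comp 44° ↑)
46 + 90 = 136°   (square ↑)
136 − 120 = 16°   (triadic ↓)
16 − 120 = -104 → -104 + 360 = 256°   (triadic ↓)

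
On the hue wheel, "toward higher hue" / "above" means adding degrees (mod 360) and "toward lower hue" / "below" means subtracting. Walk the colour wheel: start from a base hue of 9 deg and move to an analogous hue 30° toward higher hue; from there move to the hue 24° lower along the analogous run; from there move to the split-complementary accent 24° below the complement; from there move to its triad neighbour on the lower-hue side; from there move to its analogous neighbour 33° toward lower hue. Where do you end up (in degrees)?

18°

analog 30° ↑ +30°: 9 + 30 = 39°
analog 24° ↓ −24°: 39 − 24 = 15°
split-comp 24° ↓ +156°: 15 + 156 = 171°
triadic ↓ −120°: 171 − 120 = 51°
analog 33° ↓ −33°: 51 − 33 = 18°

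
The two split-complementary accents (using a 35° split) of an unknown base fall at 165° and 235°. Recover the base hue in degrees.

20°

The accents sit 35° either side of the complement, so the complement is their short-arc midpoint on the wheel.
Short-arc midpoint of 165° and 235°: 200°.
Base is 180° from the complement: 200 − 180 = 20°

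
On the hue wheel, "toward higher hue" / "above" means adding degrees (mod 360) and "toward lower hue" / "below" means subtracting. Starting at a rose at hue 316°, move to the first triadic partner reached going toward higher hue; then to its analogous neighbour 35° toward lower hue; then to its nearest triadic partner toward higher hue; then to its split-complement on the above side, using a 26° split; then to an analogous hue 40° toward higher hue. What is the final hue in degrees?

47°

316 + 120 = 436 → 436 − 360 = 76°   (triadic ↑)
76 − 35 = 41°   (analog 35° ↓)
41 + 120 = 161°   (triadic ↑)
161 + 206 = 367 → 367 − 360 = 7°   (split-comp 26° ↑)
7 + 40 = 47°   (analog 40° ↑)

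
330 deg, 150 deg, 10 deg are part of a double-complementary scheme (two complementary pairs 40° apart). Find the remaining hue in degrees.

190°

A rectangular tetradic uses two complementary pairs 40° apart: offsets 0°, 40°, 180°, 220°.
Among {10°, 150°, 330°}, 150° and 330° are a 180° pair.
The remaining hue 10° needs its own complement: 10 + 180 = 190°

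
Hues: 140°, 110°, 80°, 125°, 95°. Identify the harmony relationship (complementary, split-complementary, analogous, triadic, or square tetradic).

analogous

Sort the hues: 80°, 95°, 110°, 125°, 140°.
Successive gaps around the wheel: 15°, 15°, 15°, 15°, 300°.
A run of hues at equal small steps (15°) with one large closing gap is an analogous group.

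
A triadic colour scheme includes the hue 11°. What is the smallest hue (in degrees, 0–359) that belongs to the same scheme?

A triad places three hues 120° apart.
The full set through 11° is {11°, 131°, 251°}.

11°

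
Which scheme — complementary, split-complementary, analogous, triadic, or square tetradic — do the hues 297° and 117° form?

Sort the hues: 117°, 297°.
Successive gaps around the wheel: 180°, 180°.
Two hues 180° apart are complementary.

complementary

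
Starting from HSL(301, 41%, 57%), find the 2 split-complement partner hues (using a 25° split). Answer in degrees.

96° and 146°

Split-complementary hues sit 25° either side of the complement.
Complement of 301°: 301 + 180 = 481 → 481 − 360 = 121°
121 − 25 = 96°
121 + 25 = 146°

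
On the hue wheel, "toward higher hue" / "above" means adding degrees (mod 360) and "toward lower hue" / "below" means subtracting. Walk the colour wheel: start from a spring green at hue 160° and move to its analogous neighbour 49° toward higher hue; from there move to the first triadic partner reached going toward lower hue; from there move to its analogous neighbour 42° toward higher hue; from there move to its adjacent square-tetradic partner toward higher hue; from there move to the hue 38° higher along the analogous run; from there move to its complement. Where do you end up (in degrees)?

+49° (analog 49° ↑): 160 + 49 = 209°
−120° (triadic ↓): 209 − 120 = 89°
+42° (analog 42° ↑): 89 + 42 = 131°
+90° (square ↑): 131 + 90 = 221°
+38° (analog 38° ↑): 221 + 38 = 259°
+180° (complement): 259 + 180 = 439 → 439 − 360 = 79°

79°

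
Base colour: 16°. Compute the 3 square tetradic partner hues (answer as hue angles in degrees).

106°, 196°, and 286°

A square tetradic scheme places four hues every 90°.
16 + 90 = 106°
16 + 180 = 196°
16 + 270 = 286°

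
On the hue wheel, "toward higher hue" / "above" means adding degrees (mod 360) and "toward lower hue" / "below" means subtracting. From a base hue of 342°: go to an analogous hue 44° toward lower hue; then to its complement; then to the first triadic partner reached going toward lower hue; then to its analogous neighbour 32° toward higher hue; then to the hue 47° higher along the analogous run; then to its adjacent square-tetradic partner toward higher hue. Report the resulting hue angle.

analog 44° ↓ −44°: 342 − 44 = 298°
complement +180°: 298 + 180 = 478 → 478 − 360 = 118°
triadic ↓ −120°: 118 − 120 = -2 → -2 + 360 = 358°
analog 32° ↑ +32°: 358 + 32 = 390 → 390 − 360 = 30°
analog 47° ↑ +47°: 30 + 47 = 77°
square ↑ +90°: 77 + 90 = 167°

167°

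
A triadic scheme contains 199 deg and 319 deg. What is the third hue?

A triad spaces three hues 120° apart.
The full set is {79°, 199°, 319°}.

79°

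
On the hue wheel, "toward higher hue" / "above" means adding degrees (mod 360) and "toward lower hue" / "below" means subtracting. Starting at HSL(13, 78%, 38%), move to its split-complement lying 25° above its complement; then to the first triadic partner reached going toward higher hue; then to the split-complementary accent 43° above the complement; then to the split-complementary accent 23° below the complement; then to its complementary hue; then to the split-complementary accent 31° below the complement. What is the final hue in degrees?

327°

split-comp 25° ↑ +205°: 13 + 205 = 218°
triadic ↑ +120°: 218 + 120 = 338°
split-comp 43° ↑ +223°: 338 + 223 = 561 → 561 − 360 = 201°
split-comp 23° ↓ +157°: 201 + 157 = 358°
complement +180°: 358 + 180 = 538 → 538 − 360 = 178°
split-comp 31° ↓ +149°: 178 + 149 = 327°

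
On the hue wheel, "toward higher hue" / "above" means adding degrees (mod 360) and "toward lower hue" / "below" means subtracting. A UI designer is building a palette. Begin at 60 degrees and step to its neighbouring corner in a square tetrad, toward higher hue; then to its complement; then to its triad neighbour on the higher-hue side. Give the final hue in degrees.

90°

square ↑ +90°: 60 + 90 = 150°
complement +180°: 150 + 180 = 330°
triadic ↑ +120°: 330 + 120 = 450 → 450 − 360 = 90°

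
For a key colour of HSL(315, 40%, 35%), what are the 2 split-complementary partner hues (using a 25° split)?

Split-complementary hues sit 25° either side of the complement.
Complement of 315°: 315 + 180 = 495 → 495 − 360 = 135°
135 − 25 = 110°
135 + 25 = 160°

110° and 160°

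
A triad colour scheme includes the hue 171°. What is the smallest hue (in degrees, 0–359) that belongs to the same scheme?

A triad places three hues 120° apart.
The full set through 171° is {51°, 171°, 291°}.

51°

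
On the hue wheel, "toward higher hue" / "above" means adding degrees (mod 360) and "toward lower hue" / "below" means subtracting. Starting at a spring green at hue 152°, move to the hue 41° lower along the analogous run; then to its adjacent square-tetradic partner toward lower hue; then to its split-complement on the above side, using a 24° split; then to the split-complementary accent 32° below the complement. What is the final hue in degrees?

−41° (analog 41° ↓): 152 − 41 = 111°
−90° (square ↓): 111 − 90 = 21°
+204° (split-comp 24° ↑): 21 + 204 = 225°
+148° (split-comp 32° ↓): 225 + 148 = 373 → 373 − 360 = 13°

13°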